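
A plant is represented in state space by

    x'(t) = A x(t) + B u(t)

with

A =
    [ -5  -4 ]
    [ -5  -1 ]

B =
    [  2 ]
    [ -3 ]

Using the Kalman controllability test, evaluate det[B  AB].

-8

AB = [[2], [-7]]
Controllability matrix C = [B  AB] = [[2, 2], [-3, -7]]
det(C) = 2·(-7) - 2·(-3) = -14 - (-6) = -8
Since det(C) ≠ 0, rank(C) = 2 and the system is completely controllable.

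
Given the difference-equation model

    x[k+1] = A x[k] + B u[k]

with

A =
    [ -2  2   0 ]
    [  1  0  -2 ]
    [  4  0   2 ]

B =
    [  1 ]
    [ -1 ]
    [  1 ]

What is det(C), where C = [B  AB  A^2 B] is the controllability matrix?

AB = [[-4], [-1], [6]]
A^2B = [[6], [-16], [-4]]
Controllability matrix C = [B  AB  A^2B] = [[1, -4, 6], [-1, -1, -16], [1, 6, -4]]
Expanding along the first row, det(C) = 1·((-1)·(-4) - (-16)·6) - (-4)·((-1)·(-4) - (-16)·1) + 6·((-1)·6 - (-1)·1) = 1·100 - (-4)·20 + 6·(-5) = 150
Since det(C) ≠ 0, rank(C) = 3 and the system is completely controllable.

150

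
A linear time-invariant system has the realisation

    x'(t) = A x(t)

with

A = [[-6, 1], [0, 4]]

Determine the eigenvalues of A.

det(sI - A) = s^2 - (tr A)s + det A, with tr A = (-6) + 4 = -2 and det A = (-6)·4 - 1·0 = -24 - 0 = -24.
So p(s) = det(sI - A) = s^2 + 2s - 24.
Factor s^2 + 2s - 24: two numbers with sum -2 and product -24 are 4 and -6, so s^2 + 2s - 24 = (s - 4)(s + 6).
Hence p(s) = (s - 4) (s + 6), with roots -6, 4.
At least one eigenvalue has non-negative real part, so the system is not asymptotically stable.

-6, 4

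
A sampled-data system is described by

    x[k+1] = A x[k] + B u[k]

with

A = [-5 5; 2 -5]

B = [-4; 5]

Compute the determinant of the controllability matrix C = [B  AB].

-93

AB = [[45], [-33]]
Controllability matrix C = [B  AB] = [[-4, 45], [5, -33]]
det(C) = (-4)·(-33) - 45·5 = 132 - 225 = -93
Since det(C) ≠ 0, rank(C) = 2 and the system is completely controllable.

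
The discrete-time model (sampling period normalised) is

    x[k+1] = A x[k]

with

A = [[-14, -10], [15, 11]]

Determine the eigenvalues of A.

-4, 1

det(zI - A) = z^2 - (tr A)z + det A, with tr A = (-14) + 11 = -3 and det A = (-14)·11 - (-10)·15 = -154 - (-150) = -4.
So p(z) = det(zI - A) = z^2 + 3z - 4.
Factor z^2 + 3z - 4: two numbers with sum -3 and product -4 are 1 and -4, so z^2 + 3z - 4 = (z - 1)(z + 4).
Hence p(z) = (z - 1) (z + 4), with roots -4, 1.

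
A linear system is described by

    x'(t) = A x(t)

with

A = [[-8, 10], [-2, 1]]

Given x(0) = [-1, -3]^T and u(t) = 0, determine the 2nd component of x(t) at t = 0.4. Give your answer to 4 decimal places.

-1.8966

det(sI - A) = s^2 - (tr A)s + det A, with tr A = (-8) + 1 = -7 and det A = (-8)·1 - 10·(-2) = -8 - (-20) = 12.
So p(s) = det(sI - A) = s^2 + 7s + 12.
Factor s^2 + 7s + 12: two numbers with sum -7 and product 12 are -3 and -4, so s^2 + 7s + 12 = (s + 3)(s + 4).
Hence p(s) = (s + 3) (s + 4), with roots -4, -3.
The eigenvalues -4, -3 are distinct and real, so A is diagonalisable and x(t) = e^{At} x(0) = V diag(e^{λ_i t}) V^{-1} x(0), where the columns of V are the eigenvectors.
λ = -4: A - (-4)I = [[-4, 10], [-2, 5]]. Row 1 gives (-4)·v1 + 10·v2 = 0, so take v_1 = [5, 2]^T.
λ = -3: A - (-3)I = [[-5, 10], [-2, 4]]. Row 1 gives (-5)·v1 + 10·v2 = 0, so take v_2 = [2, 1]^T.
V = [v_1 v_2] = [[5, 2], [2, 1]] has det V = 1, so V^{-1} = adj(V)/det V = [[1, -2], [-2, 5]].
Modal coordinates z(0) = V^{-1} x(0): 1·(-1) + (-2)·(-3) = 5; (-2)·(-1) + 5·(-3) = -13; so z(0) = [5, -13]^T.
x_2(t) = Σ_i (v_i)_2 · z_i(0) · e^{λ_i t} (row 2 of V times the modal terms).
x_2(0.4) = 2·5·e^{-4·0.4} + 1·(-13)·e^{-3·0.4} = 10·0.201897 + (-13)·0.301194 = -1.8966.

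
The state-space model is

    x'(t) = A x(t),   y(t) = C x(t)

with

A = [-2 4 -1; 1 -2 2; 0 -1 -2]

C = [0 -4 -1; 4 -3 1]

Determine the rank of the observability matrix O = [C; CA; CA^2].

3

CA = [[-4, 9, -6], [-11, 21, -12]]
CA^2 = [[17, -28, 34], [43, -74, 77]]
Observability matrix O = [C; CA; CA^2] = [[0, -4, -1], [4, -3, 1], [-4, 9, -6], [-11, 21, -12], [17, -28, 34], [43, -74, 77]]
Take the 3×3 submatrix of O formed by rows 1, 2, 3: [[0, -4, -1], [4, -3, 1], [-4, 9, -6]]. Its determinant is 0·((-3)·(-6) - 1·9) - (-4)·(4·(-6) - 1·(-4)) + (-1)·(4·9 - (-3)·(-4)) = 0·9 - (-4)·(-20) + (-1)·24 = -104 ≠ 0.
So rank(O) ≥ 3; since O has 3 columns, rank(O) = 3.
rank(O) = 3 = n, so the pair (A, C) is completely observable.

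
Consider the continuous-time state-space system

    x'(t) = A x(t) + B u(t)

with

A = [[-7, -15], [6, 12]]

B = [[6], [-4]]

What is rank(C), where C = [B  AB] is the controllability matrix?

1

AB = [[18], [-12]]
Controllability matrix C = [B  AB] = [[6, 18], [-4, -12]]
Every column of C is a scalar multiple of column 1 = [6, -4] (multipliers 1, 3), so the columns span a one-dimensional space.
C ≠ 0, hence rank(C) = 1.
rank(C) = 1 < n = 2, so the pair (A, B) is not completely controllable.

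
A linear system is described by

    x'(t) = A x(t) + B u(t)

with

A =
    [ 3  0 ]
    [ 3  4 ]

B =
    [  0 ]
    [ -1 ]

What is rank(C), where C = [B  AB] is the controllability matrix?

AB = [[0], [-4]]
Controllability matrix C = [B  AB] = [[0, 0], [-1, -4]]
Every column of C is a scalar multiple of column 1 = [0, -1] (multipliers 1, 4), so the columns span a one-dimensional space.
C ≠ 0, hence rank(C) = 1.
rank(C) = 1 < n = 2, so the pair (A, B) is not completely controllable.

1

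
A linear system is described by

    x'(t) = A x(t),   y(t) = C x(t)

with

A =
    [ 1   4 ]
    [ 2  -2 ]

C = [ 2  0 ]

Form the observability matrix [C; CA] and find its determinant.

16

CA = [[2, 8]]
Observability matrix O = [C; CA] = [[2, 0], [2, 8]]
det(O) = 2·8 - 0·2 = 16 - 0 = 16
Since det(O) ≠ 0, rank(O) = 2 and the system is completely observable.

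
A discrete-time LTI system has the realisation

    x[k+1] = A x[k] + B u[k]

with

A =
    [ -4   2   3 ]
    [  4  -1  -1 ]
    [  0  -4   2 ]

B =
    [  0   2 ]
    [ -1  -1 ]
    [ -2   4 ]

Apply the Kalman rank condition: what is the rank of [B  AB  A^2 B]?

3

AB = [[-8, 2], [3, 5], [0, 12]]
A^2B = [[38, 38], [-35, -9], [-12, 4]]
Controllability matrix C = [B  AB  A^2B] = [[0, 2, -8, 2, 38, 38], [-1, -1, 3, 5, -35, -9], [-2, 4, 0, 12, -12, 4]]
Take the 3×3 submatrix of C formed by columns 1, 2, 3: [[0, 2, -8], [-1, -1, 3], [-2, 4, 0]]. Its determinant is 0·((-1)·0 - 3·4) - 2·((-1)·0 - 3·(-2)) + (-8)·((-1)·4 - (-1)·(-2)) = 0·(-12) - 2·6 + (-8)·(-6) = 36 ≠ 0.
So rank(C) ≥ 3; since C has 3 rows, rank(C) = 3.
rank(C) = 3 = n, so the pair (A, B) is completely controllable.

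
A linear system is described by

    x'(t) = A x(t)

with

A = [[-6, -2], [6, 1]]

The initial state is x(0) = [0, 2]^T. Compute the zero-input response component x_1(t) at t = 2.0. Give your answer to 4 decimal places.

det(sI - A) = s^2 - (tr A)s + det A, with tr A = (-6) + 1 = -5 and det A = (-6)·1 - (-2)·6 = -6 - (-12) = 6.
So p(s) = det(sI - A) = s^2 + 5s + 6.
Factor s^2 + 5s + 6: two numbers with sum -5 and product 6 are -2 and -3, so s^2 + 5s + 6 = (s + 2)(s + 3).
Hence p(s) = (s + 2) (s + 3), with roots -3, -2.
The eigenvalues -3, -2 are distinct and real, so A is diagonalisable and x(t) = e^{At} x(0) = V diag(e^{λ_i t}) V^{-1} x(0), where the columns of V are the eigenvectors.
λ = -3: A - (-3)I = [[-3, -2], [6, 4]]. Row 1 gives (-3)·v1 + (-2)·v2 = 0, so take v_1 = [2, -3]^T.
λ = -2: A - (-2)I = [[-4, -2], [6, 3]]. Row 1 gives (-4)·v1 + (-2)·v2 = 0, so take v_2 = [-1, 2]^T.
V = [v_1 v_2] = [[2, -1], [-3, 2]] has det V = 1, so V^{-1} = adj(V)/det V = [[2, 1], [3, 2]].
Modal coordinates z(0) = V^{-1} x(0): 2·0 + 1·2 = 2; 3·0 + 2·2 = 4; so z(0) = [2, 4]^T.
x_1(t) = Σ_i (v_i)_1 · z_i(0) · e^{λ_i t} (row 1 of V times the modal terms).
x_1(2.0) = 2·2·e^{-3·2.0} + (-1)·4·e^{-2·2.0} = 4·0.002479 + (-4)·0.018316 = -0.0633.

-0.0633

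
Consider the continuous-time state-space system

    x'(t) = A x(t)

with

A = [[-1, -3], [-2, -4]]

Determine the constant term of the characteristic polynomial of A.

-2

For a 2×2 matrix, det(sI - A) = s^2 - (tr A)s + det A.
tr A = -5, det A = -2.
So p(s) = s^2 + 5s - 2.
The constant term is -2.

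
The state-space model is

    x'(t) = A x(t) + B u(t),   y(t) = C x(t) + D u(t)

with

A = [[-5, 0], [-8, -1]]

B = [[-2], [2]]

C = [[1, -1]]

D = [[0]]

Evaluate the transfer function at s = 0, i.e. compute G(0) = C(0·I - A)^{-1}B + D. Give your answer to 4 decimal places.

G(0) = C(-A)^{-1}B + D = -C A^{-1} B + D.
det A = 5, so A^{-1} = (1/5)·adj(A) = [[-1/5, 0], [8/5, -1]]
A^{-1} B = [2/5, -26/5]^T
C A^{-1} B = 28/5
G(0) = D - C A^{-1} B = 0 - (28/5) = -28/5 ≈ -5.6000

-5.6000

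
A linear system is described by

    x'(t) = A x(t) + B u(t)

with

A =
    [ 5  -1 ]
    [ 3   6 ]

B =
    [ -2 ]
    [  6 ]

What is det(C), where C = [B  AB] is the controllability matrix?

36

AB = [[-16], [30]]
Controllability matrix C = [B  AB] = [[-2, -16], [6, 30]]
det(C) = (-2)·30 - (-16)·6 = -60 - (-96) = 36
Since det(C) ≠ 0, rank(C) = 2 and the system is completely controllable.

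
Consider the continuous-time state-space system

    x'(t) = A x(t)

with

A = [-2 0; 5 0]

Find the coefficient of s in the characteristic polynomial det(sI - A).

2

For a 2×2 matrix, det(sI - A) = s^2 - (tr A)s + det A.
tr A = -2, det A = 0.
So p(s) = s^2 + 2s.
The coefficient of s is 2.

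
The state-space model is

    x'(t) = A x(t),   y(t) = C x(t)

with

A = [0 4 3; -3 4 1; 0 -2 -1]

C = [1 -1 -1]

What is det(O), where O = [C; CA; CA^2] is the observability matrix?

CA = [[3, 2, 3]]
CA^2 = [[-6, 14, 8]]
Observability matrix O = [C; CA; CA^2] = [[1, -1, -1], [3, 2, 3], [-6, 14, 8]]
Expanding along the first row, det(O) = 1·(2·8 - 3·14) - (-1)·(3·8 - 3·(-6)) + (-1)·(3·14 - 2·(-6)) = 1·(-26) - (-1)·42 + (-1)·54 = -38
Since det(O) ≠ 0, rank(O) = 3 and the system is completely observable.

-38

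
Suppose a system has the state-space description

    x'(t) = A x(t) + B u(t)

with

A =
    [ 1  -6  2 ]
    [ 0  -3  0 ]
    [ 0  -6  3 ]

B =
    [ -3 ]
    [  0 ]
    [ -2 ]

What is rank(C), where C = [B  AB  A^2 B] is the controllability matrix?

AB = [[-7], [0], [-6]]
A^2B = [[-19], [0], [-18]]
Controllability matrix C = [B  AB  A^2B] = [[-3, -7, -19], [0, 0, 0], [-2, -6, -18]]
Row 2 of C is identically zero, so rank(C) ≤ 2.
The 2×2 minor from rows 1, 3, columns 1, 2 is (-3)·(-6) - (-7)·(-2) = 18 - 14 = 4 ≠ 0, so rank(C) = 2.
rank(C) = 2 < n = 3, so the pair (A, B) is not completely controllable.

2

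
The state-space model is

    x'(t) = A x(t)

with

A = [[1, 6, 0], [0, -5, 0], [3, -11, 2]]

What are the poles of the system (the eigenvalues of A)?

-5, 1, 2

det(sI - A) = s^3 - (tr A)s^2 + (M11 + M22 + M33)s - det A, where Mii is the 2×2 principal minor of A obtained by deleting row i and column i.
tr A = 1 + (-5) + 2 = -2; M11 = (-5)·2 - 0·(-11) = -10 - 0 = -10; M22 = 1·2 - 0·3 = 2 - 0 = 2; M33 = 1·(-5) - 6·0 = -5 - 0 = -5; sum of minors = -13.
det A = 1·((-5)·2 - 0·(-11)) - 6·(0·2 - 0·3) + 0·(0·(-11) - (-5)·3) = 1·(-10) - 6·0 + 0·15 = -10.
So p(s) = det(sI - A) = s^3 + 2s^2 - 13s + 10.
Rational-root test: any integer root divides 10. Testing small divisors, s = 1 works: p(1) = 1 + 2 + (-13) + 10 = 0, so (s - 1) is a factor.
Dividing, p(s) = (s - 1)(s^2 + 3s - 10).
Factor s^2 + 3s - 10: two numbers with sum -3 and product -10 are 2 and -5, so s^2 + 3s - 10 = (s - 2)(s + 5).
Hence p(s) = (s - 2) (s - 1) (s + 5), with roots -5, 1, 2.
At least one eigenvalue has non-negative real part, so the system is not asymptotically stable.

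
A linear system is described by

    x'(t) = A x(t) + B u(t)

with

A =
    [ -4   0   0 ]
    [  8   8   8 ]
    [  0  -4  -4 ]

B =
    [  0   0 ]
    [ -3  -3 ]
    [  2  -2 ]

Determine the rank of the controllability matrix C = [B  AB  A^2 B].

AB = [[0, 0], [-8, -40], [4, 20]]
A^2B = [[0, 0], [-32, -160], [16, 80]]
Controllability matrix C = [B  AB  A^2B] = [[0, 0, 0, 0, 0, 0], [-3, -3, -8, -40, -32, -160], [2, -2, 4, 20, 16, 80]]
Row 1 of C is identically zero, so rank(C) ≤ 2.
The 2×2 minor from rows 2, 3, columns 1, 2 is (-3)·(-2) - (-3)·2 = 6 - (-6) = 12 ≠ 0, so rank(C) = 2.
rank(C) = 2 < n = 3, so the pair (A, B) is not completely controllable.

2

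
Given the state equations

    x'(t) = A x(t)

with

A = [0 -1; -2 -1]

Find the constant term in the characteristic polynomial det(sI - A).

For a 2×2 matrix, det(sI - A) = s^2 - (tr A)s + det A.
tr A = -1, det A = -2.
So p(s) = s^2 + s - 2.
The constant term is -2.

-2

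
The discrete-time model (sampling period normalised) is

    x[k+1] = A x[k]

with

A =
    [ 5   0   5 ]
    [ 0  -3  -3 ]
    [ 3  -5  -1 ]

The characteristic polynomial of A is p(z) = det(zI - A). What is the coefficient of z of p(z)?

-47

Expand det(zI - A) for the 3×3 matrix.
p(z) = z^3 - z^2 - 47z + 15.
(Check: constant term = det(-A) = (-1)^3 det A = 15; coefficient of z^2 = -tr A = -1.)
The coefficient of z is -47.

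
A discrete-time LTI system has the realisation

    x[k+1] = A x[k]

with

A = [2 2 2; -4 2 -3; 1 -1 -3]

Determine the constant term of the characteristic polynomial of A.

44

Expand det(zI - A) for the 3×3 matrix.
p(z) = z^3 - z^2 - 5z + 44.
(Check: constant term = det(-A) = (-1)^3 det A = 44; coefficient of z^2 = -tr A = -1.)
The constant term is 44.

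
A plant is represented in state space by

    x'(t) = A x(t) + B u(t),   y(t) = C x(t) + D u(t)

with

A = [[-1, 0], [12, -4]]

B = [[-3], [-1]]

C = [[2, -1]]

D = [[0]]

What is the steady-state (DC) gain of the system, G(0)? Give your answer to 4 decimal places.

3.2500

G(0) = C(-A)^{-1}B + D = -C A^{-1} B + D.
det A = 4, so A^{-1} = (1/4)·adj(A) = [[-1, 0], [-3, -1/4]]
A^{-1} B = [3, 37/4]^T
C A^{-1} B = -13/4
G(0) = D - C A^{-1} B = 0 - (-13/4) = 13/4 ≈ 3.2500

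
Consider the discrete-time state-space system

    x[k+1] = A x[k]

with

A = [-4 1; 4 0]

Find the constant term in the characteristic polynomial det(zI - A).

-4

For a 2×2 matrix, det(zI - A) = z^2 - (tr A)z + det A.
tr A = -4, det A = -4.
So p(z) = z^2 + 4z - 4.
The constant term is -4.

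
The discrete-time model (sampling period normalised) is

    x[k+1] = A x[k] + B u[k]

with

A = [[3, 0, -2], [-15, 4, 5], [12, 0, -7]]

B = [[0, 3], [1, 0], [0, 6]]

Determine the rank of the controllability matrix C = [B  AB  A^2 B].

AB = [[0, -3], [4, -15], [0, -6]]
A^2B = [[0, 3], [16, -45], [0, 6]]
Controllability matrix C = [B  AB  A^2B] = [[0, 3, 0, -3, 0, 3], [1, 0, 4, -15, 16, -45], [0, 6, 0, -6, 0, 6]]
The rows r1, r2, r3 of C are linearly dependent: -2·r1 + r3 = 0 (check each entry), so rank(C) ≤ 2.
The 2×2 minor from rows 1, 2, columns 1, 2 is 0·0 - 3·1 = 0 - 3 = -3 ≠ 0, so rank(C) = 2.
rank(C) = 2 < n = 3, so the pair (A, B) is not completely controllable.

2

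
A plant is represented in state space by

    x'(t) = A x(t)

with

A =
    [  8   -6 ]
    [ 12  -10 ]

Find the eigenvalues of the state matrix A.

det(sI - A) = s^2 - (tr A)s + det A, with tr A = 8 + (-10) = -2 and det A = 8·(-10) - (-6)·12 = -80 - (-72) = -8.
So p(s) = det(sI - A) = s^2 + 2s - 8.
Factor s^2 + 2s - 8: two numbers with sum -2 and product -8 are 2 and -4, so s^2 + 2s - 8 = (s - 2)(s + 4).
Hence p(s) = (s - 2) (s + 4), with roots -4, 2.
At least one eigenvalue has non-negative real part, so the system is not asymptotically stable.

-4, 2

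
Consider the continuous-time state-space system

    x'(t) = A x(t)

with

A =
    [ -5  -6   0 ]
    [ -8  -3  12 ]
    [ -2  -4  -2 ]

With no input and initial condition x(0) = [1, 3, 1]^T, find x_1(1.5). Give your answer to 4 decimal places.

det(sI - A) = s^3 - (tr A)s^2 + (M11 + M22 + M33)s - det A, where Mii is the 2×2 principal minor of A obtained by deleting row i and column i.
tr A = (-5) + (-3) + (-2) = -10; M11 = (-3)·(-2) - 12·(-4) = 6 - (-48) = 54; M22 = (-5)·(-2) - 0·(-2) = 10 - 0 = 10; M33 = (-5)·(-3) - (-6)·(-8) = 15 - 48 = -33; sum of minors = 31.
det A = (-5)·((-3)·(-2) - 12·(-4)) - (-6)·((-8)·(-2) - 12·(-2)) + 0·((-8)·(-4) - (-3)·(-2)) = (-5)·54 - (-6)·40 + 0·26 = -30.
So p(s) = det(sI - A) = s^3 + 10s^2 + 31s + 30.
Rational-root test: any integer root divides 30. Testing small divisors, s = -2 works: p(-2) = -8 + 40 + (-62) + 30 = 0, so (s + 2) is a factor.
Dividing, p(s) = (s + 2)(s^2 + 8s + 15).
Factor s^2 + 8s + 15: two numbers with sum -8 and product 15 are -3 and -5, so s^2 + 8s + 15 = (s + 3)(s + 5).
Hence p(s) = (s + 2) (s + 3) (s + 5), with roots -5, -3, -2.
The eigenvalues -5, -3, -2 are distinct and real, so A is diagonalisable and x(t) = e^{At} x(0) = V diag(e^{λ_i t}) V^{-1} x(0), where the columns of V are the eigenvectors.
λ = -5: A - (-5)I = [[0, -6, 0], [-8, 2, 12], [-2, -4, 3]]. v must be orthogonal to every row; (row 1) × (row 2) = [-72, 0, -48], so take v_1 = [-3, 0, -2]^T.
λ = -3: A - (-3)I = [[-2, -6, 0], [-8, 0, 12], [-2, -4, 1]]. v must be orthogonal to every row; (row 1) × (row 2) = [-72, 24, -48], so take v_2 = [-3, 1, -2]^T.
λ = -2: A - (-2)I = [[-3, -6, 0], [-8, -1, 12], [-2, -4, 0]]. v must be orthogonal to every row; (row 1) × (row 2) = [-72, 36, -45], so take v_3 = [8, -4, 5]^T.
V = [v_1 v_2 v_3] = [[-3, -3, 8], [0, 1, -4], [-2, -2, 5]] has det V = 1, so V^{-1} = adj(V)/det V = [[-3, -1, 4], [8, 1, -12], [2, 0, -3]].
Modal coordinates z(0) = V^{-1} x(0): (-3)·1 + (-1)·3 + 4·1 = -2; 8·1 + 1·3 + (-12)·1 = -1; 2·1 + 0·3 + (-3)·1 = -1; so z(0) = [-2, -1, -1]^T.
x_1(t) = Σ_i (v_i)_1 · z_i(0) · e^{λ_i t} (row 1 of V times the modal terms).
x_1(1.5) = (-3)·(-2)·e^{-5·1.5} + (-3)·(-1)·e^{-3·1.5} + 8·(-1)·e^{-2·1.5} = 6·0.000553 + 3·0.011109 + (-8)·0.049787 = -0.3617.

-0.3617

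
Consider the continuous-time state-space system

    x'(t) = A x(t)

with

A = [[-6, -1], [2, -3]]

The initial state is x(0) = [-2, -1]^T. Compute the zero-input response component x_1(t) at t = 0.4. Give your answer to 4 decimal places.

-0.0710

det(sI - A) = s^2 - (tr A)s + det A, with tr A = (-6) + (-3) = -9 and det A = (-6)·(-3) - (-1)·2 = 18 - (-2) = 20.
So p(s) = det(sI - A) = s^2 + 9s + 20.
Factor s^2 + 9s + 20: two numbers with sum -9 and product 20 are -4 and -5, so s^2 + 9s + 20 = (s + 4)(s + 5).
Hence p(s) = (s + 4) (s + 5), with roots -5, -4.
The eigenvalues -5, -4 are distinct and real, so A is diagonalisable and x(t) = e^{At} x(0) = V diag(e^{λ_i t}) V^{-1} x(0), where the columns of V are the eigenvectors.
λ = -5: A - (-5)I = [[-1, -1], [2, 2]]. Row 1 gives (-1)·v1 + (-1)·v2 = 0, so take v_1 = [1, -1]^T.
λ = -4: A - (-4)I = [[-2, -1], [2, 1]]. Row 1 gives (-2)·v1 + (-1)·v2 = 0, so take v_2 = [1, -2]^T.
V = [v_1 v_2] = [[1, 1], [-1, -2]] has det V = -1, so V^{-1} = adj(V)/det V = [[2, 1], [-1, -1]].
Modal coordinates z(0) = V^{-1} x(0): 2·(-2) + 1·(-1) = -5; (-1)·(-2) + (-1)·(-1) = 3; so z(0) = [-5, 3]^T.
x_1(t) = Σ_i (v_i)_1 · z_i(0) · e^{λ_i t} (row 1 of V times the modal terms).
x_1(0.4) = 1·(-5)·e^{-5·0.4} + 1·3·e^{-4·0.4} = (-5)·0.135335 + 3·0.201897 = -0.0710.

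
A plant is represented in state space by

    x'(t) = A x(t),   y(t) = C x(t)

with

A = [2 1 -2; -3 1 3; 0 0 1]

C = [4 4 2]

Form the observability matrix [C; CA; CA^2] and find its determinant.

CA = [[-4, 8, 6]]
CA^2 = [[-32, 4, 38]]
Observability matrix O = [C; CA; CA^2] = [[4, 4, 2], [-4, 8, 6], [-32, 4, 38]]
Expanding along the first row, det(O) = 4·(8·38 - 6·4) - 4·((-4)·38 - 6·(-32)) + 2·((-4)·4 - 8·(-32)) = 4·280 - 4·40 + 2·240 = 1440
Since det(O) ≠ 0, rank(O) = 3 and the system is completely observable.

1440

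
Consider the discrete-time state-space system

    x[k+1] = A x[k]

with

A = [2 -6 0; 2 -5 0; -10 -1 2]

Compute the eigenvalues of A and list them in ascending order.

det(zI - A) = z^3 - (tr A)z^2 + (M11 + M22 + M33)z - det A, where Mii is the 2×2 principal minor of A obtained by deleting row i and column i.
tr A = 2 + (-5) + 2 = -1; M11 = (-5)·2 - 0·(-1) = -10 - 0 = -10; M22 = 2·2 - 0·(-10) = 4 - 0 = 4; M33 = 2·(-5) - (-6)·2 = -10 - (-12) = 2; sum of minors = -4.
det A = 2·((-5)·2 - 0·(-1)) - (-6)·(2·2 - 0·(-10)) + 0·(2·(-1) - (-5)·(-10)) = 2·(-10) - (-6)·4 + 0·(-52) = 4.
So p(z) = det(zI - A) = z^3 + z^2 - 4z - 4.
Rational-root test: any integer root divides -4. Testing small divisors, z = -1 works: p(-1) = -1 + 1 + 4 + (-4) = 0, so (z + 1) is a factor.
Dividing, p(z) = (z + 1)(z^2 - 4).
Factor z^2 - 4: two numbers with sum 0 and product -4 are 2 and -2, so z^2 - 4 = (z - 2)(z + 2).
Hence p(z) = (z - 2) (z + 1) (z + 2), with roots -2, -1, 2.

-2, -1, 2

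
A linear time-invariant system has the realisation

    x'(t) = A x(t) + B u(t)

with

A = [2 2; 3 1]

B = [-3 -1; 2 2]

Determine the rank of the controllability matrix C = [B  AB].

AB = [[-2, 2], [-7, -1]]
Controllability matrix C = [B  AB] = [[-3, -1, -2, 2], [2, 2, -7, -1]]
Take the 2×2 submatrix of C formed by columns 1, 2: [[-3, -1], [2, 2]]. Its determinant is (-3)·2 - (-1)·2 = -6 - (-2) = -4 ≠ 0.
So rank(C) ≥ 2; since C has 2 rows, rank(C) = 2.
rank(C) = 2 = n, so the pair (A, B) is completely controllable.

2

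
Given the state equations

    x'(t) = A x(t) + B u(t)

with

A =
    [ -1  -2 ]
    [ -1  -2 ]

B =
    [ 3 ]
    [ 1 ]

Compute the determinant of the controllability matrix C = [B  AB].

AB = [[-5], [-5]]
Controllability matrix C = [B  AB] = [[3, -5], [1, -5]]
det(C) = 3·(-5) - (-5)·1 = -15 - (-5) = -10
Since det(C) ≠ 0, rank(C) = 2 and the system is completely controllable.

-10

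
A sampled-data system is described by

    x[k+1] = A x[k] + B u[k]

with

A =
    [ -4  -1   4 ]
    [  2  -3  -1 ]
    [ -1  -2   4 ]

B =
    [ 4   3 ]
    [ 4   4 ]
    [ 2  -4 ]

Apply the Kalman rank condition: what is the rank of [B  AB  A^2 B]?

3

AB = [[-12, -32], [-6, -2], [-4, -27]]
A^2B = [[38, 22], [-2, -31], [8, -72]]
Controllability matrix C = [B  AB  A^2B] = [[4, 3, -12, -32, 38, 22], [4, 4, -6, -2, -2, -31], [2, -4, -4, -27, 8, -72]]
Take the 3×3 submatrix of C formed by columns 1, 2, 3: [[4, 3, -12], [4, 4, -6], [2, -4, -4]]. Its determinant is 4·(4·(-4) - (-6)·(-4)) - 3·(4·(-4) - (-6)·2) + (-12)·(4·(-4) - 4·2) = 4·(-40) - 3·(-4) + (-12)·(-24) = 140 ≠ 0.
So rank(C) ≥ 3; since C has 3 rows, rank(C) = 3.
rank(C) = 3 = n, so the pair (A, B) is completely controllable.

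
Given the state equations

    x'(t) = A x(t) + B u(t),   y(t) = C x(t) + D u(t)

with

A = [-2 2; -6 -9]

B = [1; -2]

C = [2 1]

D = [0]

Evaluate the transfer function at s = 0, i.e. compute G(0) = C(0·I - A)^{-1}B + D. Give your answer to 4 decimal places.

G(0) = C(-A)^{-1}B + D = -C A^{-1} B + D.
det A = 30, so A^{-1} = (1/30)·adj(A) = [[-3/10, -1/15], [1/5, -1/15]]
A^{-1} B = [-1/6, 1/3]^T
C A^{-1} B = 0
G(0) = D - C A^{-1} B = 0 - (0) = 0

0.0000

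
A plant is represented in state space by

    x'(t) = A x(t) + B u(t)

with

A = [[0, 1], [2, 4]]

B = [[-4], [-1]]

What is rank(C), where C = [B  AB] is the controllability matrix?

AB = [[-1], [-12]]
Controllability matrix C = [B  AB] = [[-4, -1], [-1, -12]]
det(C) = (-4)·(-12) - (-1)·(-1) = 48 - 1 = 47 ≠ 0, so rank(C) = 2.
rank(C) = 2 = n, so the pair (A, B) is completely controllable.

2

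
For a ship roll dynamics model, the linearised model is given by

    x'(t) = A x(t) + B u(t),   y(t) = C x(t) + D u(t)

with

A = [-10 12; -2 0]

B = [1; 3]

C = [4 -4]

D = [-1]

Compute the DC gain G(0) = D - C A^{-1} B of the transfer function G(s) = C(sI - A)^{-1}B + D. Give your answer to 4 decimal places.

G(0) = C(-A)^{-1}B + D = -C A^{-1} B + D.
det A = 24, so A^{-1} = (1/24)·adj(A) = [[0, -1/2], [1/12, -5/12]]
A^{-1} B = [-3/2, -7/6]^T
C A^{-1} B = -4/3
G(0) = D - C A^{-1} B = -1 - (-4/3) = 1/3 ≈ 0.3333

0.3333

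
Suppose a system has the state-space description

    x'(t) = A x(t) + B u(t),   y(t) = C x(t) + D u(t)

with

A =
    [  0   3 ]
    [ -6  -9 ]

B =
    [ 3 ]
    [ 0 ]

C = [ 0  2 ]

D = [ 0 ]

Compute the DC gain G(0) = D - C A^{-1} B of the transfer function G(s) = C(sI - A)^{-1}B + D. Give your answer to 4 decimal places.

G(0) = C(-A)^{-1}B + D = -C A^{-1} B + D.
det A = 18, so A^{-1} = (1/18)·adj(A) = [[-1/2, -1/6], [1/3, 0]]
A^{-1} B = [-3/2, 1]^T
C A^{-1} B = 2
G(0) = D - C A^{-1} B = 0 - (2) = -2

-2.0000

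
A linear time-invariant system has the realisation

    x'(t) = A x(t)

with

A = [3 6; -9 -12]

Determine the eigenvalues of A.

det(sI - A) = s^2 - (tr A)s + det A, with tr A = 3 + (-12) = -9 and det A = 3·(-12) - 6·(-9) = -36 - (-54) = 18.
So p(s) = det(sI - A) = s^2 + 9s + 18.
Factor s^2 + 9s + 18: two numbers with sum -9 and product 18 are -3 and -6, so s^2 + 9s + 18 = (s + 3)(s + 6).
Hence p(s) = (s + 3) (s + 6), with roots -6, -3.
All eigenvalues have negative real part, so the system is asymptotically stable.

-6, -3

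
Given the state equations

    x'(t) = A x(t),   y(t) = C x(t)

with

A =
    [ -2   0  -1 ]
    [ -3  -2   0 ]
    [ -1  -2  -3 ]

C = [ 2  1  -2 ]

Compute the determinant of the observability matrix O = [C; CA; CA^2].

CA = [[-5, 2, 4]]
CA^2 = [[0, -12, -7]]
Observability matrix O = [C; CA; CA^2] = [[2, 1, -2], [-5, 2, 4], [0, -12, -7]]
Expanding along the first row, det(O) = 2·(2·(-7) - 4·(-12)) - 1·((-5)·(-7) - 4·0) + (-2)·((-5)·(-12) - 2·0) = 2·34 - 1·35 + (-2)·60 = -87
Since det(O) ≠ 0, rank(O) = 3 and the system is completely observable.

-87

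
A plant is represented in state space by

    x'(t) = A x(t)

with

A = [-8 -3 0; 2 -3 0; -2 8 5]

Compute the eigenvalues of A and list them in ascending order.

det(sI - A) = s^3 - (tr A)s^2 + (M11 + M22 + M33)s - det A, where Mii is the 2×2 principal minor of A obtained by deleting row i and column i.
tr A = (-8) + (-3) + 5 = -6; M11 = (-3)·5 - 0·8 = -15 - 0 = -15; M22 = (-8)·5 - 0·(-2) = -40 - 0 = -40; M33 = (-8)·(-3) - (-3)·2 = 24 - (-6) = 30; sum of minors = -25.
det A = (-8)·((-3)·5 - 0·8) - (-3)·(2·5 - 0·(-2)) + 0·(2·8 - (-3)·(-2)) = (-8)·(-15) - (-3)·10 + 0·10 = 150.
So p(s) = det(sI - A) = s^3 + 6s^2 - 25s - 150.
Rational-root test: any integer root divides -150. Testing small divisors, s = -5 works: p(-5) = -125 + 150 + 125 + (-150) = 0, so (s + 5) is a factor.
Dividing, p(s) = (s + 5)(s^2 + s - 30).
Factor s^2 + s - 30: two numbers with sum -1 and product -30 are 5 and -6, so s^2 + s - 30 = (s - 5)(s + 6).
Hence p(s) = (s - 5) (s + 5) (s + 6), with roots -6, -5, 5.
At least one eigenvalue has non-negative real part, so the system is not asymptotically stable.

-6, -5, 5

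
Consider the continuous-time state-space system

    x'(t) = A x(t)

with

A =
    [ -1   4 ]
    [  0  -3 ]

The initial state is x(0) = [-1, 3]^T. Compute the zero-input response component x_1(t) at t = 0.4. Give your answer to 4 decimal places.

1.5444

det(sI - A) = s^2 - (tr A)s + det A, with tr A = (-1) + (-3) = -4 and det A = (-1)·(-3) - 4·0 = 3 - 0 = 3.
So p(s) = det(sI - A) = s^2 + 4s + 3.
Factor s^2 + 4s + 3: two numbers with sum -4 and product 3 are -1 and -3, so s^2 + 4s + 3 = (s + 1)(s + 3).
Hence p(s) = (s + 1) (s + 3), with roots -3, -1.
The eigenvalues -3, -1 are distinct and real, so A is diagonalisable and x(t) = e^{At} x(0) = V diag(e^{λ_i t}) V^{-1} x(0), where the columns of V are the eigenvectors.
λ = -3: A - (-3)I = [[2, 4], [0, 0]]. Row 1 gives 2·v1 + 4·v2 = 0, so take v_1 = [-2, 1]^T.
λ = -1: A - (-1)I = [[0, 4], [0, -2]]. Row 1 gives 0·v1 + 4·v2 = 0, so take v_2 = [1, 0]^T.
V = [v_1 v_2] = [[-2, 1], [1, 0]] has det V = -1, so V^{-1} = adj(V)/det V = [[0, 1], [1, 2]].
Modal coordinates z(0) = V^{-1} x(0): 0·(-1) + 1·3 = 3; 1·(-1) + 2·3 = 5; so z(0) = [3, 5]^T.
x_1(t) = Σ_i (v_i)_1 · z_i(0) · e^{λ_i t} (row 1 of V times the modal terms).
x_1(0.4) = (-2)·3·e^{-3·0.4} + 1·5·e^{-1·0.4} = (-6)·0.301194 + 5·0.670320 = 1.5444.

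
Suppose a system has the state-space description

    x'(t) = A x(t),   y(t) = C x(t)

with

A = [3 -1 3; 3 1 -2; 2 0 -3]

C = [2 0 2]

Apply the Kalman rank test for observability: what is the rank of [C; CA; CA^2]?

3

CA = [[10, -2, 0]]
CA^2 = [[24, -12, 34]]
Observability matrix O = [C; CA; CA^2] = [[2, 0, 2], [10, -2, 0], [24, -12, 34]]
det(O) = 2·((-2)·34 - 0·(-12)) - 0·(10·34 - 0·24) + 2·(10·(-12) - (-2)·24) = 2·(-68) - 0·340 + 2·(-72) = -280 ≠ 0, so rank(O) = 3.
rank(O) = 3 = n, so the pair (A, C) is completely observable.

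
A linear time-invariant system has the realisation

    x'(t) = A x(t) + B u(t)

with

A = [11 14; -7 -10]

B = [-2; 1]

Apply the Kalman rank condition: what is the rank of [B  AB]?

1

AB = [[-8], [4]]
Controllability matrix C = [B  AB] = [[-2, -8], [1, 4]]
Every column of C is a scalar multiple of column 1 = [-2, 1] (multipliers 1, 4), so the columns span a one-dimensional space.
C ≠ 0, hence rank(C) = 1.
rank(C) = 1 < n = 2, so the pair (A, B) is not completely controllable.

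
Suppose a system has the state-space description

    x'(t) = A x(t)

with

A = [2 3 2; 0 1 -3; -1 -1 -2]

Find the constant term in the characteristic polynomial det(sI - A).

-1

Expand det(sI - A) for the 3×3 matrix.
p(s) = s^3 - s^2 - 5s - 1.
(Check: constant term = det(-A) = (-1)^3 det A = -1; coefficient of s^2 = -tr A = -1.)
The constant term is -1.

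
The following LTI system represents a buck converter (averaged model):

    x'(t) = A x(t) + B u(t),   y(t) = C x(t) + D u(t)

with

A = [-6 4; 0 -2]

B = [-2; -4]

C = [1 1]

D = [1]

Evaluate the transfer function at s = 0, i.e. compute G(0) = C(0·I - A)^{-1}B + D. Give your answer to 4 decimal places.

G(0) = C(-A)^{-1}B + D = -C A^{-1} B + D.
det A = 12, so A^{-1} = (1/12)·adj(A) = [[-1/6, -1/3], [0, -1/2]]
A^{-1} B = [5/3, 2]^T
C A^{-1} B = 11/3
G(0) = D - C A^{-1} B = 1 - (11/3) = -8/3 ≈ -2.6667

-2.6667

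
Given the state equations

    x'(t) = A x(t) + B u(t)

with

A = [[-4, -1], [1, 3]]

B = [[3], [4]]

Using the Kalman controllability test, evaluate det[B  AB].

109

AB = [[-16], [15]]
Controllability matrix C = [B  AB] = [[3, -16], [4, 15]]
det(C) = 3·15 - (-16)·4 = 45 - (-64) = 109
Since det(C) ≠ 0, rank(C) = 2 and the system is completely controllable.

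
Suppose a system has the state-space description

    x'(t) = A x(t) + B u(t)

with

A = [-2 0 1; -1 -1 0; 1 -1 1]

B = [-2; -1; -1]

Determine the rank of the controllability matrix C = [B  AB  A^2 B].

AB = [[3], [3], [-2]]
A^2B = [[-8], [-6], [-2]]
Controllability matrix C = [B  AB  A^2B] = [[-2, 3, -8], [-1, 3, -6], [-1, -2, -2]]
det(C) = (-2)·(3·(-2) - (-6)·(-2)) - 3·((-1)·(-2) - (-6)·(-1)) + (-8)·((-1)·(-2) - 3·(-1)) = (-2)·(-18) - 3·(-4) + (-8)·5 = 8 ≠ 0, so rank(C) = 3.
rank(C) = 3 = n, so the pair (A, B) is completely controllable.

3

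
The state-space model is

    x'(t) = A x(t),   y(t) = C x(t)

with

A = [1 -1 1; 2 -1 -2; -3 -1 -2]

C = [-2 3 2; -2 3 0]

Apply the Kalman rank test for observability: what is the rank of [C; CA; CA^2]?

CA = [[-2, -3, -12], [4, -1, -8]]
CA^2 = [[28, 17, 28], [26, 5, 22]]
Observability matrix O = [C; CA; CA^2] = [[-2, 3, 2], [-2, 3, 0], [-2, -3, -12], [4, -1, -8], [28, 17, 28], [26, 5, 22]]
Take the 3×3 submatrix of O formed by rows 1, 2, 3: [[-2, 3, 2], [-2, 3, 0], [-2, -3, -12]]. Its determinant is (-2)·(3·(-12) - 0·(-3)) - 3·((-2)·(-12) - 0·(-2)) + 2·((-2)·(-3) - 3·(-2)) = (-2)·(-36) - 3·24 + 2·12 = 24 ≠ 0.
So rank(O) ≥ 3; since O has 3 columns, rank(O) = 3.
rank(O) = 3 = n, so the pair (A, C) is completely observable.

3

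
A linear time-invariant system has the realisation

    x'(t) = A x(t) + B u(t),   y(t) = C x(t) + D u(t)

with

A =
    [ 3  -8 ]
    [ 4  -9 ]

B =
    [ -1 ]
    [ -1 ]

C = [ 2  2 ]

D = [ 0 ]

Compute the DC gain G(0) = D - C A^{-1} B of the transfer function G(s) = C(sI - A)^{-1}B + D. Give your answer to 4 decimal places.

-0.8000

G(0) = C(-A)^{-1}B + D = -C A^{-1} B + D.
det A = 5, so A^{-1} = (1/5)·adj(A) = [[-9/5, 8/5], [-4/5, 3/5]]
A^{-1} B = [1/5, 1/5]^T
C A^{-1} B = 4/5
G(0) = D - C A^{-1} B = 0 - (4/5) = -4/5 ≈ -0.8000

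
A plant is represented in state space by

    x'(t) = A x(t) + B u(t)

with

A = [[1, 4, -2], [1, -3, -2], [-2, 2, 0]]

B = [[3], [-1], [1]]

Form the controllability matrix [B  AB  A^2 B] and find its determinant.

263

AB = [[-3], [4], [-8]]
A^2B = [[29], [1], [14]]
Controllability matrix C = [B  AB  A^2B] = [[3, -3, 29], [-1, 4, 1], [1, -8, 14]]
Expanding along the first row, det(C) = 3·(4·14 - 1·(-8)) - (-3)·((-1)·14 - 1·1) + 29·((-1)·(-8) - 4·1) = 3·64 - (-3)·(-15) + 29·4 = 263
Since det(C) ≠ 0, rank(C) = 3 and the system is completely controllable.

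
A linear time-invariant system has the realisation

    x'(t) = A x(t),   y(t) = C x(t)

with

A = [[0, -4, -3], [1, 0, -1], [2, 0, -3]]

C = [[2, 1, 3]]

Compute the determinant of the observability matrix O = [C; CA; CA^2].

-2609

CA = [[7, -8, -16]]
CA^2 = [[-40, -28, 35]]
Observability matrix O = [C; CA; CA^2] = [[2, 1, 3], [7, -8, -16], [-40, -28, 35]]
Expanding along the first row, det(O) = 2·((-8)·35 - (-16)·(-28)) - 1·(7·35 - (-16)·(-40)) + 3·(7·(-28) - (-8)·(-40)) = 2·(-728) - 1·(-395) + 3·(-516) = -2609
Since det(O) ≠ 0, rank(O) = 3 and the system is completely observable.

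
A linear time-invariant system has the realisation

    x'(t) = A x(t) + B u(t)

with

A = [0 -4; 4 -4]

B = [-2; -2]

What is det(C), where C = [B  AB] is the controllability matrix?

AB = [[8], [0]]
Controllability matrix C = [B  AB] = [[-2, 8], [-2, 0]]
det(C) = (-2)·0 - 8·(-2) = 0 - (-16) = 16
Since det(C) ≠ 0, rank(C) = 2 and the system is completely controllable.

16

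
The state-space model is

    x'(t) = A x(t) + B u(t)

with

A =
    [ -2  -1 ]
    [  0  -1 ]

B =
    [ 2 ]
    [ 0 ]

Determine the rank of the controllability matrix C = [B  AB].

AB = [[-4], [0]]
Controllability matrix C = [B  AB] = [[2, -4], [0, 0]]
Every column of C is a scalar multiple of column 1 = [2, 0] (multipliers 1, -2), so the columns span a one-dimensional space.
C ≠ 0, hence rank(C) = 1.
rank(C) = 1 < n = 2, so the pair (A, B) is not completely controllable.

1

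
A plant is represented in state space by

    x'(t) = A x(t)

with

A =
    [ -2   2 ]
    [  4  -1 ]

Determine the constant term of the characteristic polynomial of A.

-6

For a 2×2 matrix, det(sI - A) = s^2 - (tr A)s + det A.
tr A = -3, det A = -6.
So p(s) = s^2 + 3s - 6.
The constant term is -6.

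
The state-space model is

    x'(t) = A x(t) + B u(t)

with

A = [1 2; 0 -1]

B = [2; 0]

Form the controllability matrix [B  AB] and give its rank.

1

AB = [[2], [0]]
Controllability matrix C = [B  AB] = [[2, 2], [0, 0]]
Every column of C is a scalar multiple of column 1 = [2, 0] (multipliers 1, 1), so the columns span a one-dimensional space.
C ≠ 0, hence rank(C) = 1.
rank(C) = 1 < n = 2, so the pair (A, B) is not completely controllable.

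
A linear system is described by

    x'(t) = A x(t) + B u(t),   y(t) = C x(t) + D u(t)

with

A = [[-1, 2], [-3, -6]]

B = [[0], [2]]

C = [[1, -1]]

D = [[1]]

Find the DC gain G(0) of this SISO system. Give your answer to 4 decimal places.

G(0) = C(-A)^{-1}B + D = -C A^{-1} B + D.
det A = 12, so A^{-1} = (1/12)·adj(A) = [[-1/2, -1/6], [1/4, -1/12]]
A^{-1} B = [-1/3, -1/6]^T
C A^{-1} B = -1/6
G(0) = D - C A^{-1} B = 1 - (-1/6) = 7/6 ≈ 1.1667

1.1667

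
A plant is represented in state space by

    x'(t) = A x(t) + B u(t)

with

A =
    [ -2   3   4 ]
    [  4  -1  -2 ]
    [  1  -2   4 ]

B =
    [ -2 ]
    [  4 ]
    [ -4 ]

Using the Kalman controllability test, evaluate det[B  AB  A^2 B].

10240

AB = [[0], [-4], [-26]]
A^2B = [[-116], [56], [-96]]
Controllability matrix C = [B  AB  A^2B] = [[-2, 0, -116], [4, -4, 56], [-4, -26, -96]]
Expanding along the first row, det(C) = (-2)·((-4)·(-96) - 56·(-26)) - 0·(4·(-96) - 56·(-4)) + (-116)·(4·(-26) - (-4)·(-4)) = (-2)·1840 - 0·(-160) + (-116)·(-120) = 10240
Since det(C) ≠ 0, rank(C) = 3 and the system is completely controllable.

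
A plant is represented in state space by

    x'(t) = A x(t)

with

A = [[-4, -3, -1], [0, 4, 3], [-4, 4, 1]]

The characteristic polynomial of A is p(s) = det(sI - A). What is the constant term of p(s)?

-52

Expand det(sI - A) for the 3×3 matrix.
p(s) = s^3 - s^2 - 32s - 52.
(Check: constant term = det(-A) = (-1)^3 det A = -52; coefficient of s^2 = -tr A = -1.)
The constant term is -52.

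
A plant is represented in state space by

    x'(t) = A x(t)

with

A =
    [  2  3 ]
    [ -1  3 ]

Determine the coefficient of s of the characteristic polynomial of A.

For a 2×2 matrix, det(sI - A) = s^2 - (tr A)s + det A.
tr A = 5, det A = 9.
So p(s) = s^2 - 5s + 9.
The coefficient of s is -5.

-5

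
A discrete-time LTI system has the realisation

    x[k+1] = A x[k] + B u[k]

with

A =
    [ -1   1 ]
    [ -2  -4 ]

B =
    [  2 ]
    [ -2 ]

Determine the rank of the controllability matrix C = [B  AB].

AB = [[-4], [4]]
Controllability matrix C = [B  AB] = [[2, -4], [-2, 4]]
Every column of C is a scalar multiple of column 1 = [2, -2] (multipliers 1, -2), so the columns span a one-dimensional space.
C ≠ 0, hence rank(C) = 1.
rank(C) = 1 < n = 2, so the pair (A, B) is not completely controllable.

1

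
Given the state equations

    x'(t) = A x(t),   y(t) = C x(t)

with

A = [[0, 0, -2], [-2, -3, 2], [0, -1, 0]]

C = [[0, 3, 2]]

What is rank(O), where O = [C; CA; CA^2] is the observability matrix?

CA = [[-6, -11, 6]]
CA^2 = [[22, 27, -10]]
Observability matrix O = [C; CA; CA^2] = [[0, 3, 2], [-6, -11, 6], [22, 27, -10]]
det(O) = 0·((-11)·(-10) - 6·27) - 3·((-6)·(-10) - 6·22) + 2·((-6)·27 - (-11)·22) = 0·(-52) - 3·(-72) + 2·80 = 376 ≠ 0, so rank(O) = 3.
rank(O) = 3 = n, so the pair (A, C) is completely observable.

3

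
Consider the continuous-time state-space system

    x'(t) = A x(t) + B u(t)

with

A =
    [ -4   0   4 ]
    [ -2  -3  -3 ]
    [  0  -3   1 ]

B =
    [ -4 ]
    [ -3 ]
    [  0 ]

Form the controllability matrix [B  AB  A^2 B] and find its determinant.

AB = [[16], [17], [9]]
A^2B = [[-28], [-110], [-42]]
Controllability matrix C = [B  AB  A^2B] = [[-4, 16, -28], [-3, 17, -110], [0, 9, -42]]
Expanding along the first row, det(C) = (-4)·(17·(-42) - (-110)·9) - 16·((-3)·(-42) - (-110)·0) + (-28)·((-3)·9 - 17·0) = (-4)·276 - 16·126 + (-28)·(-27) = -2364
Since det(C) ≠ 0, rank(C) = 3 and the system is completely controllable.

-2364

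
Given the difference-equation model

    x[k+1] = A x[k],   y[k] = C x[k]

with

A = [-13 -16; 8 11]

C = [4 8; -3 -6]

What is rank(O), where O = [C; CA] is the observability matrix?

1

CA = [[12, 24], [-9, -18]]
Observability matrix O = [C; CA] = [[4, 8], [-3, -6], [12, 24], [-9, -18]]
Every row of O is a scalar multiple of row 1 = [4, 8] (multipliers 1, -3/4, 3, -9/4), so the rows span a one-dimensional space.
O ≠ 0, hence rank(O) = 1.
rank(O) = 1 < n = 2, so the pair (A, C) is not completely observable.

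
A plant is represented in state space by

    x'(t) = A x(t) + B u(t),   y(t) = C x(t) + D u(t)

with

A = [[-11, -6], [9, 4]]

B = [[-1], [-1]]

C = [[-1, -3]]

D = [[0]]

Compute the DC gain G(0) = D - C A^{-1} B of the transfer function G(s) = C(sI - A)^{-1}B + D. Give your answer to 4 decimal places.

G(0) = C(-A)^{-1}B + D = -C A^{-1} B + D.
det A = 10, so A^{-1} = (1/10)·adj(A) = [[2/5, 3/5], [-9/10, -11/10]]
A^{-1} B = [-1, 2]^T
C A^{-1} B = -5
G(0) = D - C A^{-1} B = 0 - (-5) = 5

5.0000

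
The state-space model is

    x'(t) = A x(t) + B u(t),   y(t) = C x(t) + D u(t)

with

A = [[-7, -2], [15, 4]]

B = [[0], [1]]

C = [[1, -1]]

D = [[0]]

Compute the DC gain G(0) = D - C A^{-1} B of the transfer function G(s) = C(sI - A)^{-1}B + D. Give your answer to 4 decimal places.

G(0) = C(-A)^{-1}B + D = -C A^{-1} B + D.
det A = 2, so A^{-1} = (1/2)·adj(A) = [[2, 1], [-15/2, -7/2]]
A^{-1} B = [1, -7/2]^T
C A^{-1} B = 9/2
G(0) = D - C A^{-1} B = 0 - (9/2) = -9/2 ≈ -4.5000

-4.5000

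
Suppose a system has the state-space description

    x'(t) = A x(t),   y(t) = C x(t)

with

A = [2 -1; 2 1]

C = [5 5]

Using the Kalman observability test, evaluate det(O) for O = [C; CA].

CA = [[20, 0]]
Observability matrix O = [C; CA] = [[5, 5], [20, 0]]
det(O) = 5·0 - 5·20 = 0 - 100 = -100
Since det(O) ≠ 0, rank(O) = 2 and the system is completely observable.

-100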